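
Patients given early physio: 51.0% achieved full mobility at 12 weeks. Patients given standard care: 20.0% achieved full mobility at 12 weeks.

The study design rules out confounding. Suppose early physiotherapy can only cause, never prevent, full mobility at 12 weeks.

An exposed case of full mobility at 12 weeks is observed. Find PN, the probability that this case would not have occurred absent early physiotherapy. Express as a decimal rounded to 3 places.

p₁ = 0.51, p₀ = 0.2.
Under exogeneity and monotonicity, PN = (p₁ − p₀) / p₁.
PN = (0.51 − 0.2) / 0.51 = 0.31 / 0.51 ≈ 0.6078

PN ≈ 0.608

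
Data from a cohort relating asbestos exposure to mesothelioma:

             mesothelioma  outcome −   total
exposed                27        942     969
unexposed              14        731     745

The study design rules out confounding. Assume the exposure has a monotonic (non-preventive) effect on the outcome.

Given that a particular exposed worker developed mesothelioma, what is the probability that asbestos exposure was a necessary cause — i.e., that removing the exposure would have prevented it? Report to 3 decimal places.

PN ≈ 0.326

p₁ = P(outcome | exposed) = 27/969 = 0.027864
p₀ = P(outcome | unexposed) = 14/745 = 0.018792
Under exogeneity and monotonicity, PN = (p₁ − p₀) / p₁.
PN = (0.027864 − 0.018792) / 0.027864 = 0.0090718 / 0.027864 ≈ 0.3256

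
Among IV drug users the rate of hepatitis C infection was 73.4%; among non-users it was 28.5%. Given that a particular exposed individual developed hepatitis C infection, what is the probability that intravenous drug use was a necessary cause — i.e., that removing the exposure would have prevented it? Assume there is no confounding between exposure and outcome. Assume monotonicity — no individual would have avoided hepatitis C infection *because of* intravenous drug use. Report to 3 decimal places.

PN ≈ 0.612

p₁ = 0.734, p₀ = 0.285.
Under exogeneity and monotonicity, PN = (p₁ − p₀) / p₁.
PN = (0.734 − 0.285) / 0.734 = 0.449 / 0.734 ≈ 0.6117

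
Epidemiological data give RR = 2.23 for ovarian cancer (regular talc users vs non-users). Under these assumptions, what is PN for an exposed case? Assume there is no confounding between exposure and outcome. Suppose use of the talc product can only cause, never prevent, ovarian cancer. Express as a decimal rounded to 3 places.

PN ≈ 0.552

Under exogeneity and monotonicity, PN = (RR − 1) / RR = 1 − 1/RR.
PN = (2.23 − 1) / 2.23 = 1.23 / 2.23 ≈ 0.5516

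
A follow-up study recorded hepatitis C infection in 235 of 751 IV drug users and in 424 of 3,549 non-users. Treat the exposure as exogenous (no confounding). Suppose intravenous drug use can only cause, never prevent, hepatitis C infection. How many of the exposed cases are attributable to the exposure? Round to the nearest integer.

about 145 cases

p₁ = P(outcome | exposed) = 235/751 = 0.31292
p₀ = P(outcome | unexposed) = 424/3549 = 0.11947
PN = (p₁ − p₀)/p₁ = (0.31292 − 0.11947) / 0.31292 ≈ 0.61820.
Attributable cases ≈ PN × (exposed cases) = 0.61820 × 235 ≈ 145.28.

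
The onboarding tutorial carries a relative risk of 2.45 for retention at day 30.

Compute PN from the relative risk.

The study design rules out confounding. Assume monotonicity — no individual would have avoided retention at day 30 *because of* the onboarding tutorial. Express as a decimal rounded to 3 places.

PN ≈ 0.592

Under exogeneity and monotonicity, PN = (RR − 1) / RR = 1 − 1/RR.
PN = (2.45 − 1) / 2.45 = 1.45 / 2.45 ≈ 0.5918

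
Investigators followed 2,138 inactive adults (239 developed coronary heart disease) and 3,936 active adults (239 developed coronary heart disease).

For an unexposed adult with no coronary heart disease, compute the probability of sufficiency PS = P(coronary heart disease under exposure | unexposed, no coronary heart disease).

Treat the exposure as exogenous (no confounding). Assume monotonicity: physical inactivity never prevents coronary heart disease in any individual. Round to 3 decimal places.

p₁ = P(outcome | exposed) = 239/2138 = 0.11179
p₀ = P(outcome | unexposed) = 239/3936 = 0.060722
Under exogeneity and monotonicity, PS = (p₁ − p₀) / (1 − p₀).
PS = (0.11179 − 0.060722) / (1 − 0.060722) = 0.051065 / 0.93928 ≈ 0.0544

PS ≈ 0.054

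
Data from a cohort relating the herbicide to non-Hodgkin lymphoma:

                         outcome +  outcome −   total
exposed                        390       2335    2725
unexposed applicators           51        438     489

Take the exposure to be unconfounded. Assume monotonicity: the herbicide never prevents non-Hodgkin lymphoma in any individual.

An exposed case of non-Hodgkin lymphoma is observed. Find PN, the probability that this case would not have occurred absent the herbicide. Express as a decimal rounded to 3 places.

PN ≈ 0.271

p₁ = P(outcome | exposed) = 390/2725 = 0.14312
p₀ = P(outcome | unexposed) = 51/489 = 0.10429
Under exogeneity and monotonicity, PN = (p₁ − p₀) / p₁.
PN = (0.14312 − 0.10429) / 0.14312 = 0.038825 / 0.14312 ≈ 0.2713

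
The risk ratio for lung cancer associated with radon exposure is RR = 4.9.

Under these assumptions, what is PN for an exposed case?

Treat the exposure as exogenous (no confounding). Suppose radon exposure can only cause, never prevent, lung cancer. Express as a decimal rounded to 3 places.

Under exogeneity and monotonicity, PN = (RR − 1) / RR = 1 − 1/RR.
PN = (4.9 − 1) / 4.9 = 3.9 / 4.9 ≈ 0.7959

PN ≈ 0.796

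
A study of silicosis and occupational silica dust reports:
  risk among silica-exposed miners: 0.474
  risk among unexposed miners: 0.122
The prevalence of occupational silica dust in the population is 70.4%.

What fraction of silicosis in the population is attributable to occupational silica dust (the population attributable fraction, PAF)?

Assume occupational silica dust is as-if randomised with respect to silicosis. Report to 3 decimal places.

Let p₁ = 0.474, p₀ = 0.122.
Overall risk P(Y=1) = π·p₁ + (1−π)·p₀ = 0.704×0.474 + 0.296×0.122 = 0.36981.
Under exogeneity, PAF = [P(Y=1) − p₀] / P(Y=1).
PAF = (0.36981 − 0.122) / 0.36981 ≈ 0.6701

PAF ≈ 0.670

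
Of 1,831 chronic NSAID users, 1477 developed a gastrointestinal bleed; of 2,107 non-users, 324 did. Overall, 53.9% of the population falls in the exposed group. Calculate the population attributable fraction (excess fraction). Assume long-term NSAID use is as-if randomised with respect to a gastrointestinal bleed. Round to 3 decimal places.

PAF ≈ 0.696

p₁ = P(outcome | exposed) = 1477/1831 = 0.80666
p₀ = P(outcome | unexposed) = 324/2107 = 0.15377
Overall risk P(Y=1) = π·p₁ + (1−π)·p₀ = 0.539×0.80666 + 0.461×0.15377 = 0.50568.
Under exogeneity, PAF = [P(Y=1) − p₀] / P(Y=1).
PAF = (0.50568 − 0.15377) / 0.50568 ≈ 0.6959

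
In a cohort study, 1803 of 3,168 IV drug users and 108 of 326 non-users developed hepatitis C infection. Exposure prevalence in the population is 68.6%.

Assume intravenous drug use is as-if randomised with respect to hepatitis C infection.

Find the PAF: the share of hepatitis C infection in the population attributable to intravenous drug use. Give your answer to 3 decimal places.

p₁ = P(outcome | exposed) = 1803/3168 = 0.56913
p₀ = P(outcome | unexposed) = 108/326 = 0.33129
Overall risk P(Y=1) = π·p₁ + (1−π)·p₀ = 0.686×0.56913 + 0.314×0.33129 = 0.49445.
Under exogeneity, PAF = [P(Y=1) − p₀] / P(Y=1).
PAF = (0.49445 − 0.33129) / 0.49445 ≈ 0.3300

PAF ≈ 0.330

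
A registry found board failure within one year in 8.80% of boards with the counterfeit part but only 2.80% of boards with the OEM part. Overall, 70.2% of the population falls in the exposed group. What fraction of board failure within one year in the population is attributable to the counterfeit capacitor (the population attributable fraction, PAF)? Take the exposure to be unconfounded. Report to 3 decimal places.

p₁ = 0.088, p₀ = 0.028.
Overall risk P(Y=1) = π·p₁ + (1−π)·p₀ = 0.702×0.088 + 0.298×0.028 = 0.07012.
Under exogeneity, PAF = [P(Y=1) − p₀] / P(Y=1).
PAF = (0.07012 − 0.028) / 0.07012 ≈ 0.6007

PAF ≈ 0.601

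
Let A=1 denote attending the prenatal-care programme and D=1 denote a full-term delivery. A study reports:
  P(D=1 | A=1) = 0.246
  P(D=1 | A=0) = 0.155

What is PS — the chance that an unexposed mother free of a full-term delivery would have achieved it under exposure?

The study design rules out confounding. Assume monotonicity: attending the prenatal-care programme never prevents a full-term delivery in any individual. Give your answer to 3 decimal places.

PS ≈ 0.108

Let p₁ = 0.246, p₀ = 0.155.
Under exogeneity and monotonicity, PS = (p₁ − p₀) / (1 − p₀).
PS = (0.246 − 0.155) / (1 − 0.155) = 0.091 / 0.845 ≈ 0.1077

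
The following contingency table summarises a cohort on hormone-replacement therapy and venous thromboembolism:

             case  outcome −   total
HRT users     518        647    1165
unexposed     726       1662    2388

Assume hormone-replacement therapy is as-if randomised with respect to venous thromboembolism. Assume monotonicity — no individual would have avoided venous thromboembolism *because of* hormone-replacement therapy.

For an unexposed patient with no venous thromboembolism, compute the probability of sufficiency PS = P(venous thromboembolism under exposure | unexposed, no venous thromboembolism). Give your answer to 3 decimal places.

PS ≈ 0.202

p₁ = P(outcome | exposed) = 518/1165 = 0.44464
p₀ = P(outcome | unexposed) = 726/2388 = 0.30402
Under exogeneity and monotonicity, PS = (p₁ − p₀) / (1 − p₀).
PS = (0.44464 − 0.30402) / (1 − 0.30402) = 0.14062 / 0.69598 ≈ 0.2020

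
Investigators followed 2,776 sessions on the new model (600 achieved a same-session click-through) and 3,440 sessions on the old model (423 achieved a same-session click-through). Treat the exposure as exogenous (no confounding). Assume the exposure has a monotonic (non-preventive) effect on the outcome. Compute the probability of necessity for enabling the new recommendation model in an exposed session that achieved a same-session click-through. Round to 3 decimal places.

PN ≈ 0.431

p₁ = P(outcome | exposed) = 600/2776 = 0.21614
p₀ = P(outcome | unexposed) = 423/3440 = 0.12297
Under exogeneity and monotonicity, PN = (p₁ − p₀) / p₁.
PN = (0.21614 − 0.12297) / 0.21614 = 0.093173 / 0.21614 ≈ 0.4311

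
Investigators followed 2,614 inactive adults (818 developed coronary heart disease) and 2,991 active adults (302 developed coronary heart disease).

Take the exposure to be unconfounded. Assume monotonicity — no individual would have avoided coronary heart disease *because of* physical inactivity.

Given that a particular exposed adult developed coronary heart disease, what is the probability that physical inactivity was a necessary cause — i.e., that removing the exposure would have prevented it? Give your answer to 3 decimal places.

PN ≈ 0.677

p₁ = P(outcome | exposed) = 818/2614 = 0.31293
p₀ = P(outcome | unexposed) = 302/2991 = 0.10097
Under exogeneity and monotonicity, PN = (p₁ − p₀) / p₁.
PN = (0.31293 − 0.10097) / 0.31293 = 0.21196 / 0.31293 ≈ 0.6773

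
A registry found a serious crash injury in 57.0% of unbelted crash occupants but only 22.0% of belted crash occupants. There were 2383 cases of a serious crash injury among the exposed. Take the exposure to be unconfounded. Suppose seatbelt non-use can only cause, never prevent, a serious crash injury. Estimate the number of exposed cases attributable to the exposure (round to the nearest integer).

about 1463 cases

p₁ = 0.57, p₀ = 0.22.
PN = (p₁ − p₀)/p₁ = (0.57 − 0.22) / 0.57 ≈ 0.61404.
Attributable cases ≈ PN × (exposed cases) = 0.61404 × 2383 ≈ 1463.25.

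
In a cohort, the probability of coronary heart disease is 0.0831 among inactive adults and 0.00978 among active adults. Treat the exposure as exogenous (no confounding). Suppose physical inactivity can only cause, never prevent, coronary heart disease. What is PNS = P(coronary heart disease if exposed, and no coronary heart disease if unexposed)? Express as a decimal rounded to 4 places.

Let p₁ = 0.0831, p₀ = 0.00978.
Under exogeneity and monotonicity, PNS = p₁ − p₀.
PNS = 0.0831 − 0.00978 = 0.07332

PNS ≈ 0.0733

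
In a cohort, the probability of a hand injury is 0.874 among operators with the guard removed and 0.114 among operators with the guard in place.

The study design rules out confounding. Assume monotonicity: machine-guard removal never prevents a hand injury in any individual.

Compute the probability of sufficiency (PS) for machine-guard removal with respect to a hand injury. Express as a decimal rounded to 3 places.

Let p₁ = 0.874, p₀ = 0.114.
Under exogeneity and monotonicity, PS = (p₁ − p₀) / (1 − p₀).
PS = (0.874 − 0.114) / (1 − 0.114) = 0.76 / 0.886 ≈ 0.8578

PS ≈ 0.858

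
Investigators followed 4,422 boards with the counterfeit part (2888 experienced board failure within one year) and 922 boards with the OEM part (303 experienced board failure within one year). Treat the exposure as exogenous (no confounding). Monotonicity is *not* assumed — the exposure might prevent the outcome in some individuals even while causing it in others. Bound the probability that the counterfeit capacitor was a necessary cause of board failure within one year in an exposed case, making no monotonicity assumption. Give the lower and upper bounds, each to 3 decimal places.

0.497 ≤ PN ≤ 1.000

p₁ = P(outcome | exposed) = 2888/4422 = 0.6531
p₀ = P(outcome | unexposed) = 303/922 = 0.32863
Under exogeneity alone the bounds on PN are max{0,(p₁−p₀)/p₁} ≤ PN ≤ min{1,(1−p₀)/p₁}.
  lower = (p₁ − p₀)/p₁ = 0.32446 / 0.6531 ≈ 0.4968
  upper = min{1, (1 − p₀)/p₁} = 0.67137 / 0.6531 ≈ 1.0280 → capped at 1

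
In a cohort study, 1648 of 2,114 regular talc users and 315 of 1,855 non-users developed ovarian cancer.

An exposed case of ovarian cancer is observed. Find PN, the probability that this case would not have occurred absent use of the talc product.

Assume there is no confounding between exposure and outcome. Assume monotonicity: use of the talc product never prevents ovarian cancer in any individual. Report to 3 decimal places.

PN ≈ 0.782

p₁ = P(outcome | exposed) = 1648/2114 = 0.77956
p₀ = P(outcome | unexposed) = 315/1855 = 0.16981
Under exogeneity and monotonicity, PN = (p₁ − p₀) / p₁.
PN = (0.77956 − 0.16981) / 0.77956 = 0.60975 / 0.77956 ≈ 0.7822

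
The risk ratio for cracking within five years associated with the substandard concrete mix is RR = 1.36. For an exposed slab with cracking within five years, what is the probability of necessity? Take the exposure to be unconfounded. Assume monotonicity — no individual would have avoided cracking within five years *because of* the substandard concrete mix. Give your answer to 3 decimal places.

PN ≈ 0.265

Under exogeneity and monotonicity, PN = (RR − 1) / RR = 1 − 1/RR.
PN = (1.36 − 1) / 1.36 = 0.36 / 1.36 ≈ 0.2647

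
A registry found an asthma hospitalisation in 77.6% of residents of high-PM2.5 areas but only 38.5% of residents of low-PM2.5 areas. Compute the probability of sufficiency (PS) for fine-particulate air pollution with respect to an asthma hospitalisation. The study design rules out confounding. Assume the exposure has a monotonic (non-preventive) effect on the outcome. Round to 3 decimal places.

PS ≈ 0.636

p₁ = 0.776, p₀ = 0.385.
Under exogeneity and monotonicity, PS = (p₁ − p₀) / (1 − p₀).
PS = (0.776 − 0.385) / (1 − 0.385) = 0.391 / 0.615 ≈ 0.6358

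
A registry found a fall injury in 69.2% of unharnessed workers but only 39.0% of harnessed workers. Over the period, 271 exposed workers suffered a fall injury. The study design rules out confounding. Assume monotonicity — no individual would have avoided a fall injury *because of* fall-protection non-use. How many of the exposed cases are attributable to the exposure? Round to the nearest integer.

about 118 cases

p₁ = 0.692, p₀ = 0.39.
PN = (p₁ − p₀)/p₁ = (0.692 − 0.39) / 0.692 ≈ 0.43642.
Attributable cases ≈ PN × (exposed cases) = 0.43642 × 271 ≈ 118.27.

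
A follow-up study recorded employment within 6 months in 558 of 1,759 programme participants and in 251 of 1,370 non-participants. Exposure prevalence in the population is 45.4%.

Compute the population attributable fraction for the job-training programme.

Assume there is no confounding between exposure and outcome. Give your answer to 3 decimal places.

PAF ≈ 0.249

p₁ = P(outcome | exposed) = 558/1759 = 0.31723
p₀ = P(outcome | unexposed) = 251/1370 = 0.18321
Overall risk P(Y=1) = π·p₁ + (1−π)·p₀ = 0.454×0.31723 + 0.546×0.18321 = 0.24405.
Under exogeneity, PAF = [P(Y=1) − p₀] / P(Y=1).
PAF = (0.24405 − 0.18321) / 0.24405 ≈ 0.2493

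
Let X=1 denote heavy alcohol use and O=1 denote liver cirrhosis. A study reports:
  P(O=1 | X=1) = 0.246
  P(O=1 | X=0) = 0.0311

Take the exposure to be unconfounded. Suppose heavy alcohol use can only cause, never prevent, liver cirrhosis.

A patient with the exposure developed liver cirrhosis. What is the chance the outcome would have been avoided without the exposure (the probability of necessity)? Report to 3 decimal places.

PN ≈ 0.874

Let p₁ = 0.246, p₀ = 0.0311.
Under exogeneity and monotonicity, PN = (p₁ − p₀) / p₁.
PN = (0.246 − 0.0311) / 0.246 = 0.2149 / 0.246 ≈ 0.8736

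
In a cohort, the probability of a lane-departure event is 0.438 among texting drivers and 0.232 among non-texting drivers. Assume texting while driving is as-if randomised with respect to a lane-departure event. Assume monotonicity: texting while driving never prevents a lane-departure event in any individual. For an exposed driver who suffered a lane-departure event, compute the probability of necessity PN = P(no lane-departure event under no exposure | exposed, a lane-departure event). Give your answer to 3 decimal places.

Let p₁ = 0.438, p₀ = 0.232.
Under exogeneity and monotonicity, PN = (p₁ − p₀) / p₁.
PN = (0.438 − 0.232) / 0.438 = 0.206 / 0.438 ≈ 0.4703

PN ≈ 0.470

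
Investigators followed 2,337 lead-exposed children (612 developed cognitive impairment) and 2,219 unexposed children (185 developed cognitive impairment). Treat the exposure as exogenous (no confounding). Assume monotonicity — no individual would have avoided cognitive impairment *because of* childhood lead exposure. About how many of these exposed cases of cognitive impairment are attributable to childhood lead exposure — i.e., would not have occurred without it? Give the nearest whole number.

about 417 cases

p₁ = P(outcome | exposed) = 612/2337 = 0.26187
p₀ = P(outcome | unexposed) = 185/2219 = 0.083371
PN = (p₁ − p₀)/p₁ = (0.26187 − 0.083371) / 0.26187 ≈ 0.68164.
Attributable cases ≈ PN × (exposed cases) = 0.68164 × 612 ≈ 417.16.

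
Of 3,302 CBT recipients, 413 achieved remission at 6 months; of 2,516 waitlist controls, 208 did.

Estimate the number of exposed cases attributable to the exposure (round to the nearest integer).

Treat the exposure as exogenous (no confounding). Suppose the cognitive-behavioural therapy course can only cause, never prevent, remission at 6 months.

about 140 cases

p₁ = P(outcome | exposed) = 413/3302 = 0.12508
p₀ = P(outcome | unexposed) = 208/2516 = 0.082671
PN = (p₁ − p₀)/p₁ = (0.12508 − 0.082671) / 0.12508 ≈ 0.33903.
Attributable cases ≈ PN × (exposed cases) = 0.33903 × 413 ≈ 140.02.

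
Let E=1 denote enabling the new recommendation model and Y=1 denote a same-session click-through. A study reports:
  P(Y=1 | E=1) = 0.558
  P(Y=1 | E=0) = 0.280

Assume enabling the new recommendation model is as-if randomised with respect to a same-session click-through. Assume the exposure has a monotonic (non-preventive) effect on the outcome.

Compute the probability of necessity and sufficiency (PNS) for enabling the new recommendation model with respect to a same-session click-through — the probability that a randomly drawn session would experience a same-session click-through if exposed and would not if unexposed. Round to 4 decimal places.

Let p₁ = 0.558, p₀ = 0.28.
Under exogeneity and monotonicity, PNS = p₁ − p₀.
PNS = 0.558 − 0.28 = 0.278

PNS ≈ 0.2780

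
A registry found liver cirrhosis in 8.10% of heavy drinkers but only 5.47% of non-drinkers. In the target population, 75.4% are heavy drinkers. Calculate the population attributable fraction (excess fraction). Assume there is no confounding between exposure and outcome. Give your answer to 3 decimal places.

PAF ≈ 0.266

p₁ = 0.081, p₀ = 0.0547.
Overall risk P(Y=1) = π·p₁ + (1−π)·p₀ = 0.754×0.081 + 0.246×0.0547 = 0.07453.
Under exogeneity, PAF = [P(Y=1) − p₀] / P(Y=1).
PAF = (0.07453 − 0.0547) / 0.07453 ≈ 0.2661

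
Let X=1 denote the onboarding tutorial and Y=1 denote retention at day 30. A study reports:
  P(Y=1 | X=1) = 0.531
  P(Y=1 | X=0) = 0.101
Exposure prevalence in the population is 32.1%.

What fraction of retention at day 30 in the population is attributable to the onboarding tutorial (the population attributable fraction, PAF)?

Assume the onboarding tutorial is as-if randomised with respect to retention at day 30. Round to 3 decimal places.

PAF ≈ 0.577

Let p₁ = 0.531, p₀ = 0.101.
Overall risk P(Y=1) = π·p₁ + (1−π)·p₀ = 0.321×0.531 + 0.679×0.101 = 0.23903.
Under exogeneity, PAF = [P(Y=1) − p₀] / P(Y=1).
PAF = (0.23903 − 0.101) / 0.23903 ≈ 0.5775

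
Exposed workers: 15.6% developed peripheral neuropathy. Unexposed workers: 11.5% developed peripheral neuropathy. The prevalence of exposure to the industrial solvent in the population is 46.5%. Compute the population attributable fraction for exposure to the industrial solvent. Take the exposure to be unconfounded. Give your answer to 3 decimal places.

PAF ≈ 0.142

p₁ = 0.156, p₀ = 0.115.
Overall risk P(Y=1) = π·p₁ + (1−π)·p₀ = 0.465×0.156 + 0.535×0.115 = 0.13406.
Under exogeneity, PAF = [P(Y=1) − p₀] / P(Y=1).
PAF = (0.13406 − 0.115) / 0.13406 ≈ 0.1422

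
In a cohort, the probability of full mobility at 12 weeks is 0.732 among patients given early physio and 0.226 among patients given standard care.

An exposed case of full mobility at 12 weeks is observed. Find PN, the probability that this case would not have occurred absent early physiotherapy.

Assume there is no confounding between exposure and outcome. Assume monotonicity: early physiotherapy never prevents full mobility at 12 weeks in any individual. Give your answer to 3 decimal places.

Let p₁ = 0.732, p₀ = 0.226.
Under exogeneity and monotonicity, PN = (p₁ − p₀) / p₁.
PN = (0.732 − 0.226) / 0.732 = 0.506 / 0.732 ≈ 0.6913

PN ≈ 0.691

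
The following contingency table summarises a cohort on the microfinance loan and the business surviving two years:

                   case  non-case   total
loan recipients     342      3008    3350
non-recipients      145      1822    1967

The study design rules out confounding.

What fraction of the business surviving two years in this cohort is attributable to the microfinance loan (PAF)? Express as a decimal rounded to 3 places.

p₁ = P(outcome | exposed) = 342/3350 = 0.10209
p₀ = P(outcome | unexposed) = 145/1967 = 0.073716
Exposure prevalence π = 3350/5317 = 0.63005; overall risk P(Y=1) = 0.091593.
Under exogeneity, PAF = [P(Y=1) − p₀]/P(Y=1).
PAF = (0.091593 − 0.073716) / 0.091593 ≈ 0.1952

PAF ≈ 0.195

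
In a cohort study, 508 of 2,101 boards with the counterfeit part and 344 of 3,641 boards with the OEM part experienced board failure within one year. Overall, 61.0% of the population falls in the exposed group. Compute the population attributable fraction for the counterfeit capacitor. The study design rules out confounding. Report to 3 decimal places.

PAF ≈ 0.487

p₁ = P(outcome | exposed) = 508/2101 = 0.24179
p₀ = P(outcome | unexposed) = 344/3641 = 0.09448
Overall risk P(Y=1) = π·p₁ + (1−π)·p₀ = 0.61×0.24179 + 0.39×0.09448 = 0.18434.
Under exogeneity, PAF = [P(Y=1) − p₀] / P(Y=1).
PAF = (0.18434 − 0.09448) / 0.18434 ≈ 0.4875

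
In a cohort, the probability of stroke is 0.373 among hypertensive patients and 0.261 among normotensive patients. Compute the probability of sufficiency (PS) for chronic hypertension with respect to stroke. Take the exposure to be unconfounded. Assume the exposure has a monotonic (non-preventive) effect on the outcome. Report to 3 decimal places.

PS ≈ 0.152

Let p₁ = 0.373, p₀ = 0.261.
Under exogeneity and monotonicity, PS = (p₁ − p₀) / (1 − p₀).
PS = (0.373 − 0.261) / (1 − 0.261) = 0.112 / 0.739 ≈ 0.1516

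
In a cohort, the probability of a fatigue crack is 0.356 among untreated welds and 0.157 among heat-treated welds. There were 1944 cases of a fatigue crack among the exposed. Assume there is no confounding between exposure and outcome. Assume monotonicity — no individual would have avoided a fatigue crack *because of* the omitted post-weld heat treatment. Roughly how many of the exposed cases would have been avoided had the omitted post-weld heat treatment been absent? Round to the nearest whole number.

Let p₁ = 0.356, p₀ = 0.157.
PN = (p₁ − p₀)/p₁ = (0.356 − 0.157) / 0.356 ≈ 0.55899.
Attributable cases ≈ PN × (exposed cases) = 0.55899 × 1944 ≈ 1086.67.

about 1087 cases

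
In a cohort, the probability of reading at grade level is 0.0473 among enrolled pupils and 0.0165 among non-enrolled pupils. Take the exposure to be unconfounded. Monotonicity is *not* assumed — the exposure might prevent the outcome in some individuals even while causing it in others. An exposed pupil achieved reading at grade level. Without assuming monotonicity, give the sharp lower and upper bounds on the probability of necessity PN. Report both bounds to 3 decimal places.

Let p₁ = 0.0473, p₀ = 0.0165.
Under exogeneity alone the bounds on PN are max{0,(p₁−p₀)/p₁} ≤ PN ≤ min{1,(1−p₀)/p₁}.
  lower = (p₁ − p₀)/p₁ = 0.0308 / 0.0473 ≈ 0.6512
  upper = min{1, (1 − p₀)/p₁} = 0.9835 / 0.0473 ≈ 20.7928 → capped at 1

0.651 ≤ PN ≤ 1.000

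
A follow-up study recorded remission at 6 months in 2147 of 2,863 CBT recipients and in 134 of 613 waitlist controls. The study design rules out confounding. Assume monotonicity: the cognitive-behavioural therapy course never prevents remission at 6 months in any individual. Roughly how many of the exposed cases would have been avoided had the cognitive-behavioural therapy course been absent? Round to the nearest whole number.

about 1521 cases

p₁ = P(outcome | exposed) = 2147/2863 = 0.74991
p₀ = P(outcome | unexposed) = 134/613 = 0.2186
PN = (p₁ − p₀)/p₁ = (0.74991 − 0.2186) / 0.74991 ≈ 0.70850.
Attributable cases ≈ PN × (exposed cases) = 0.70850 × 2147 ≈ 1521.16.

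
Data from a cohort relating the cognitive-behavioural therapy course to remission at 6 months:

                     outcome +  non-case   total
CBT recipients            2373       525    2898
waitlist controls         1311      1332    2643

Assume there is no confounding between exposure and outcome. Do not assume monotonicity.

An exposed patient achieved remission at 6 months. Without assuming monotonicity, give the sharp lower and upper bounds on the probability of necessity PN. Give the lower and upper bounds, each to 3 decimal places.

0.394 ≤ PN ≤ 0.615

p₁ = P(outcome | exposed) = 2373/2898 = 0.81884
p₀ = P(outcome | unexposed) = 1311/2643 = 0.49603
Under exogeneity alone the bounds on PN are max{0,(p₁−p₀)/p₁} ≤ PN ≤ min{1,(1−p₀)/p₁}.
  lower = (p₁ − p₀)/p₁ = 0.32281 / 0.81884 ≈ 0.3942
  upper = min{1, (1 − p₀)/p₁} = 0.50397 / 0.81884 ≈ 0.6155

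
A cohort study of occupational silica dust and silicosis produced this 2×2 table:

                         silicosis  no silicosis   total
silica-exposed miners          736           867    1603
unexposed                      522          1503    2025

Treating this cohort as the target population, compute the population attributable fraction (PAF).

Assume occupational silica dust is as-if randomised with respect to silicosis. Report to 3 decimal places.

p₁ = P(outcome | exposed) = 736/1603 = 0.45914
p₀ = P(outcome | unexposed) = 522/2025 = 0.25778
Exposure prevalence π = 1603/3628 = 0.44184; overall risk P(Y=1) = 0.34675.
Under exogeneity, PAF = [P(Y=1) − p₀]/P(Y=1).
PAF = (0.34675 − 0.25778) / 0.34675 ≈ 0.2566

PAF ≈ 0.257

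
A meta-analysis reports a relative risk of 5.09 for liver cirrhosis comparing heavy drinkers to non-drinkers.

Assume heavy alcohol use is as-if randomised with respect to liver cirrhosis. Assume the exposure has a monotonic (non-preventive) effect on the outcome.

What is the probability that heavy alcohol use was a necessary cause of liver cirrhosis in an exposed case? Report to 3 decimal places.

Under exogeneity and monotonicity, PN = (RR − 1) / RR = 1 − 1/RR.
PN = (5.09 − 1) / 5.09 = 4.09 / 5.09 ≈ 0.8035

PN ≈ 0.804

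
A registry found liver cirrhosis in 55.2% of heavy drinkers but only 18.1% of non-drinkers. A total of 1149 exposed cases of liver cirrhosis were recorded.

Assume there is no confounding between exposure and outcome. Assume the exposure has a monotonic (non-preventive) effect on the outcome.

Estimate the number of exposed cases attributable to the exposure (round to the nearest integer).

p₁ = 0.552, p₀ = 0.181.
PN = (p₁ − p₀)/p₁ = (0.552 − 0.181) / 0.552 ≈ 0.67210.
Attributable cases ≈ PN × (exposed cases) = 0.67210 × 1149 ≈ 772.24.

about 772 cases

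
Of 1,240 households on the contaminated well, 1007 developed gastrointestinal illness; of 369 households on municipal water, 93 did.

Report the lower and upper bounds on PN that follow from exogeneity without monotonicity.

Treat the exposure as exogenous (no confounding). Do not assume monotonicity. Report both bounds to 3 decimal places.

p₁ = P(outcome | exposed) = 1007/1240 = 0.8121
p₀ = P(outcome | unexposed) = 93/369 = 0.25203
Under exogeneity alone the bounds on PN are max{0,(p₁−p₀)/p₁} ≤ PN ≤ min{1,(1−p₀)/p₁}.
  lower = (p₁ − p₀)/p₁ = 0.56006 / 0.8121 ≈ 0.6897
  upper = min{1, (1 − p₀)/p₁} = 0.74797 / 0.8121 ≈ 0.9210

0.690 ≤ PN ≤ 0.921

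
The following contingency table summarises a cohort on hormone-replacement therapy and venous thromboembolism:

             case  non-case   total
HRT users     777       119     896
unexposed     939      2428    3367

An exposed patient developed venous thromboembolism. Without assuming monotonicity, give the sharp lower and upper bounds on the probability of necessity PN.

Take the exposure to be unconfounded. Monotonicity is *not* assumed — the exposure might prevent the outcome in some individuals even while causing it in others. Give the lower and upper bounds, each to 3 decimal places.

p₁ = P(outcome | exposed) = 777/896 = 0.86719
p₀ = P(outcome | unexposed) = 939/3367 = 0.27888
Under exogeneity alone the bounds on PN are max{0,(p₁−p₀)/p₁} ≤ PN ≤ min{1,(1−p₀)/p₁}.
  lower = (p₁ − p₀)/p₁ = 0.5883 / 0.86719 ≈ 0.6784
  upper = min{1, (1 − p₀)/p₁} = 0.72112 / 0.86719 ≈ 0.8316

0.678 ≤ PN ≤ 0.832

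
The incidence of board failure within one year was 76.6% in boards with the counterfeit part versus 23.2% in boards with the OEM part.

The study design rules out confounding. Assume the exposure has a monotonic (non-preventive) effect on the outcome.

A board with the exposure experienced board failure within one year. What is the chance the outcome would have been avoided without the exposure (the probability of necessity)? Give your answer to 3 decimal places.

p₁ = 0.766, p₀ = 0.232.
Under exogeneity and monotonicity, PN = (p₁ − p₀) / p₁.
PN = (0.766 − 0.232) / 0.766 = 0.534 / 0.766 ≈ 0.6971

PN ≈ 0.697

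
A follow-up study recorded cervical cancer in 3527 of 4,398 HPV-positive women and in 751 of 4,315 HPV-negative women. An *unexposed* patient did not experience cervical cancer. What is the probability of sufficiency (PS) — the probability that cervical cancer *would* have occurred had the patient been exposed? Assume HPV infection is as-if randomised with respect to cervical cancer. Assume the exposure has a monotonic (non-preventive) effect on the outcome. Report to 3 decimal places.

PS ≈ 0.760

p₁ = P(outcome | exposed) = 3527/4398 = 0.80196
p₀ = P(outcome | unexposed) = 751/4315 = 0.17404
Under exogeneity and monotonicity, PS = (p₁ − p₀) / (1 − p₀).
PS = (0.80196 − 0.17404) / (1 − 0.17404) = 0.62791 / 0.82596 ≈ 0.7602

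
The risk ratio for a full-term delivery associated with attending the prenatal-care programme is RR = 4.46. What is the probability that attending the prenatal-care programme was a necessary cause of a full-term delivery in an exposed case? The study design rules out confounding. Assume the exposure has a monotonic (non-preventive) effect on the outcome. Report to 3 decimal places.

Under exogeneity and monotonicity, PN = (RR − 1) / RR = 1 − 1/RR.
PN = (4.46 − 1) / 4.46 = 3.46 / 4.46 ≈ 0.7758

PN ≈ 0.776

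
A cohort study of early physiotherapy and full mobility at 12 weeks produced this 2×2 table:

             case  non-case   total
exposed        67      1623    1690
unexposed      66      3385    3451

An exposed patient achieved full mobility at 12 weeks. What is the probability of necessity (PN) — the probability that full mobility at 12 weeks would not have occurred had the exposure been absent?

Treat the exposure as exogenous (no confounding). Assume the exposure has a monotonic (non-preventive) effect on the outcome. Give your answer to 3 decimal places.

PN ≈ 0.518

p₁ = P(outcome | exposed) = 67/1690 = 0.039645
p₀ = P(outcome | unexposed) = 66/3451 = 0.019125
Under exogeneity and monotonicity, PN = (p₁ − p₀) / p₁.
PN = (0.039645 − 0.019125) / 0.039645 = 0.02052 / 0.039645 ≈ 0.5176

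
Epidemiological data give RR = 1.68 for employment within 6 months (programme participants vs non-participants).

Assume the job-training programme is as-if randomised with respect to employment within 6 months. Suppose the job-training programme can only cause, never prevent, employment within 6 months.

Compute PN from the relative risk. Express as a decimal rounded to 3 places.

PN ≈ 0.405

Under exogeneity and monotonicity, PN = (RR − 1) / RR = 1 − 1/RR.
PN = (1.68 − 1) / 1.68 = 0.68 / 1.68 ≈ 0.4048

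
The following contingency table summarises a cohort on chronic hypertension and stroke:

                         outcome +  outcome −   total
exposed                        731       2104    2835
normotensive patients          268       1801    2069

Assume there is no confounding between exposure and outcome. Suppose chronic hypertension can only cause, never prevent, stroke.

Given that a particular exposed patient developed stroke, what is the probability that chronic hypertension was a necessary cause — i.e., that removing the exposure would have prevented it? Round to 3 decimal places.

PN ≈ 0.498

p₁ = P(outcome | exposed) = 731/2835 = 0.25785
p₀ = P(outcome | unexposed) = 268/2069 = 0.12953
Under exogeneity and monotonicity, PN = (p₁ − p₀) / p₁.
PN = (0.25785 − 0.12953) / 0.25785 = 0.12832 / 0.25785 ≈ 0.4976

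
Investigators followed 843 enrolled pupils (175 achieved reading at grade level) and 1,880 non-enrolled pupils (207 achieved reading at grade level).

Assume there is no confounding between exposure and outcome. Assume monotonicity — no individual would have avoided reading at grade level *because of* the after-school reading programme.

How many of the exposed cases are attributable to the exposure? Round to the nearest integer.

p₁ = P(outcome | exposed) = 175/843 = 0.20759
p₀ = P(outcome | unexposed) = 207/1880 = 0.11011
PN = (p₁ − p₀)/p₁ = (0.20759 − 0.11011) / 0.20759 ≈ 0.46960.
Attributable cases ≈ PN × (exposed cases) = 0.46960 × 175 ≈ 82.18.

about 82 cases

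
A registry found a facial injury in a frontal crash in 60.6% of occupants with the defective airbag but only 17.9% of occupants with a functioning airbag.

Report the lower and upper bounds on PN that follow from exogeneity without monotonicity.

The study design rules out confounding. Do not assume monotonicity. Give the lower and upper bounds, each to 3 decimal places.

0.705 ≤ PN ≤ 1.000

p₁ = 0.606, p₀ = 0.179.
Under exogeneity alone the bounds on PN are max{0,(p₁−p₀)/p₁} ≤ PN ≤ min{1,(1−p₀)/p₁}.
  lower = (p₁ − p₀)/p₁ = 0.427 / 0.606 ≈ 0.7046
  upper = min{1, (1 − p₀)/p₁} = 0.821 / 0.606 ≈ 1.3548 → capped at 1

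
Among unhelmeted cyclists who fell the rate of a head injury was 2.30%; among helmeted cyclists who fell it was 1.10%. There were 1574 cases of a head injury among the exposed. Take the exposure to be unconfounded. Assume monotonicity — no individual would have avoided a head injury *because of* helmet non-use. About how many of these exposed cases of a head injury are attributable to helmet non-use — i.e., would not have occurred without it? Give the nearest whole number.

p₁ = 0.023, p₀ = 0.011.
PN = (p₁ − p₀)/p₁ = (0.023 − 0.011) / 0.023 ≈ 0.52174.
Attributable cases ≈ PN × (exposed cases) = 0.52174 × 1574 ≈ 821.22.

about 821 cases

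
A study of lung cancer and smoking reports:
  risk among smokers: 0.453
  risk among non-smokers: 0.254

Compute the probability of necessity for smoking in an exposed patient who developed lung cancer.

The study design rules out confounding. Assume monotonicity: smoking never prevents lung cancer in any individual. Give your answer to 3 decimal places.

Let p₁ = 0.453, p₀ = 0.254.
Under exogeneity and monotonicity, PN = (p₁ − p₀) / p₁.
PN = (0.453 − 0.254) / 0.453 = 0.199 / 0.453 ≈ 0.4393

PN ≈ 0.439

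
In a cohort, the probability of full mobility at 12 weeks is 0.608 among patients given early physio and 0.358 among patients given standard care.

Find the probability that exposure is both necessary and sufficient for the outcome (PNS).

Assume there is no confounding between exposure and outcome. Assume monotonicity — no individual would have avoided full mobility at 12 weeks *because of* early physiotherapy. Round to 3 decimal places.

Let p₁ = 0.608, p₀ = 0.358.
Under exogeneity and monotonicity, PNS = p₁ − p₀.
PNS = 0.608 − 0.358 = 0.25

PNS ≈ 0.250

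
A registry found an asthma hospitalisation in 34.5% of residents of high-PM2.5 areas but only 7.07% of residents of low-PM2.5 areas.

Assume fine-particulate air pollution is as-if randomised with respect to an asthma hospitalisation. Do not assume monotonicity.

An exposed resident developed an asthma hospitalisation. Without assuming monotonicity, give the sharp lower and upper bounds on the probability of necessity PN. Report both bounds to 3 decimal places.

0.795 ≤ PN ≤ 1.000

p₁ = 0.345, p₀ = 0.0707.
Under exogeneity alone the bounds on PN are max{0,(p₁−p₀)/p₁} ≤ PN ≤ min{1,(1−p₀)/p₁}.
  lower = (p₁ − p₀)/p₁ = 0.2743 / 0.345 ≈ 0.7951
  upper = min{1, (1 − p₀)/p₁} = 0.9293 / 0.345 ≈ 2.6936 → capped at 1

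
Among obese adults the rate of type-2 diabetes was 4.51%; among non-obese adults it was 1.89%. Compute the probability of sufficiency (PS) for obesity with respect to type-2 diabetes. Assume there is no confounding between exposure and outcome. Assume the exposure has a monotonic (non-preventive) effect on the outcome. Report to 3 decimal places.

PS ≈ 0.027

p₁ = 0.0451, p₀ = 0.0189.
Under exogeneity and monotonicity, PS = (p₁ − p₀) / (1 − p₀).
PS = (0.0451 − 0.0189) / (1 − 0.0189) = 0.0262 / 0.9811 ≈ 0.0267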